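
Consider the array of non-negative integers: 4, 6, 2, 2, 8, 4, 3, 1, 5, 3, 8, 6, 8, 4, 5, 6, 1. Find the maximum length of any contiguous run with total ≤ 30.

8

[4] sum 4 len 1
[4, 6] sum 10 len 2
[4, 6, 2] sum 12 len 3
[4, 6, 2, 2] sum 14 len 4
[4, 6, 2, 2, 8] sum 22 len 5
[4, 6, 2, 2, 8, 4] sum 26 len 6
[4, 6, 2, 2, 8, 4, 3] sum 29 len 7
[4, 6, 2, 2, 8, 4, 3, 1] sum 30 len 8
[2, 2, 8, 4, 3, 1, 5] sum 25 len 7
[2, 2, 8, 4, 3, 1, 5, 3] sum 28 len 8
[4, 3, 1, 5, 3, 8] sum 24 len 6
[4, 3, 1, 5, 3, 8, 6] sum 30 len 7
[5, 3, 8, 6, 8] sum 30 len 5
[3, 8, 6, 8, 4] sum 29 len 5
[6, 8, 4, 5] sum 23 len 4
[6, 8, 4, 5, 6] sum 29 len 5
[6, 8, 4, 5, 6, 1] sum 30 len 6
Longest length seen: 8.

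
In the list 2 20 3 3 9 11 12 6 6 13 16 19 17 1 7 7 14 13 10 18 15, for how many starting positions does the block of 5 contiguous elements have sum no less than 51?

9

[2, 20, 3, 3, 9] → sum 37
[20, 3, 3, 9, 11] → sum 46
[3, 3, 9, 11, 12] → sum 38
[3, 9, 11, 12, 6] → sum 41
[9, 11, 12, 6, 6] → sum 44
[11, 12, 6, 6, 13] → sum 48
[12, 6, 6, 13, 16] → sum 53  ≥ 51 ✓
[6, 6, 13, 16, 19] → sum 60  ≥ 51 ✓
[6, 13, 16, 19, 17] → sum 71  ≥ 51 ✓
[13, 16, 19, 17, 1] → sum 66  ≥ 51 ✓
[16, 19, 17, 1, 7] → sum 60  ≥ 51 ✓
[19, 17, 1, 7, 7] → sum 51  ≥ 51 ✓
[17, 1, 7, 7, 14] → sum 46
[1, 7, 7, 14, 13] → sum 42
[7, 7, 14, 13, 10] → sum 51  ≥ 51 ✓
[7, 14, 13, 10, 18] → sum 62  ≥ 51 ✓
[14, 13, 10, 18, 15] → sum 70  ≥ 51 ✓
9 windows satisfy the condition.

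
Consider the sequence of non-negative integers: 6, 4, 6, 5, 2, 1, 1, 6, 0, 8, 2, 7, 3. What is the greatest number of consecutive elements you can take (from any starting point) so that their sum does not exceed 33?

9

→ 6: sum 6, len 1
→ 4: sum 10, len 2
→ 6: sum 16, len 3
→ 5: sum 21, len 4
→ 2: sum 23, len 5
→ 1: sum 24, len 6
→ 1: sum 25, len 7
→ 6: sum 31, len 8
→ 0: sum 31, len 9
→ 8 (dropped 6): sum 33, len 9
→ 2 (dropped 4): sum 31, len 9
→ 7 (dropped 6): sum 32, len 9
→ 3 (dropped 5): sum 30, len 9
Longest length seen: 9.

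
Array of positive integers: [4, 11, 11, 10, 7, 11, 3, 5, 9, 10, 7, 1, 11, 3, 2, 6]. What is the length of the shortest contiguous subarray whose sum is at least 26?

3

Extend right; whenever the sum reaches 26, record the length and shrink from the left:
add 4: running sum 4 < 26
add 11: running sum 15 < 26
add 11: shortest ending here [4, 11, 11] sum 26, len 3
add 10: shortest ending here [11, 11, 10] sum 32, len 3
add 7: shortest ending here [11, 10, 7] sum 28, len 3
add 11: shortest ending here [10, 7, 11] sum 28, len 3
add 3: shortest ending here [10, 7, 11, 3] sum 31, len 4
add 5: shortest ending here [7, 11, 3, 5] sum 26, len 4
add 9: shortest ending here [11, 3, 5, 9] sum 28, len 4
add 10: shortest ending here [3, 5, 9, 10] sum 27, len 4
add 7: shortest ending here [9, 10, 7] sum 26, len 3
add 1: shortest ending here [9, 10, 7, 1] sum 27, len 4
add 11: shortest ending here [10, 7, 1, 11] sum 29, len 4
add 3: shortest ending here [10, 7, 1, 11, 3] sum 32, len 5
add 2: shortest ending here [10, 7, 1, 11, 3, 2] sum 34, len 6
add 6: shortest ending here [7, 1, 11, 3, 2, 6] sum 30, len 6
Shortest qualifying length: 3.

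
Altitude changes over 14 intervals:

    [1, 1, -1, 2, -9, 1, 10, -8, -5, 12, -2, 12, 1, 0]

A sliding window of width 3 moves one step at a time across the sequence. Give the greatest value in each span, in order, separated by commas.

1, 2, 2, 2, 10, 10, 10, 12, 12, 12, 12, 12

Sliding a size-3 window across the 14 values:
1 1 -1 → max 1
1 -1 2 → max 2
-1 2 -9 → max 2
2 -9 1 → max 2
-9 1 10 → max 10
1 10 -8 → max 10
10 -8 -5 → max 10
-8 -5 12 → max 12
-5 12 -2 → max 12
12 -2 12 → max 12
-2 12 1 → max 12
12 1 0 → max 12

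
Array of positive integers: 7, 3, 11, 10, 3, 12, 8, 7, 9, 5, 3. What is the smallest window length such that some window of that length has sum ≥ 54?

7

add 7: running sum 7 < 54
add 3: running sum 10 < 54
add 11: running sum 21 < 54
add 10: running sum 31 < 54
add 3: running sum 34 < 54
add 12: running sum 46 < 54
end 6: [7, 3, 11, 10, 3, 12, 8] sum 54, len 7
end 7: [3, 11, 10, 3, 12, 8, 7] sum 54, len 7
end 8: [11, 10, 3, 12, 8, 7, 9] sum 60, len 7
end 9: [10, 3, 12, 8, 7, 9, 5] sum 54, len 7
end 10: [10, 3, 12, 8, 7, 9, 5, 3] sum 57, len 8
Shortest qualifying length: 7.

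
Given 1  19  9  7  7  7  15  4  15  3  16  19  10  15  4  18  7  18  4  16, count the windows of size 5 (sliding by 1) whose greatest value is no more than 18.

9

[1, 19, 9, 7, 7] → max 19
[19, 9, 7, 7, 7] → max 19
[9, 7, 7, 7, 15] → max 15  ≤ 18 ✓
[7, 7, 7, 15, 4] → max 15  ≤ 18 ✓
[7, 7, 15, 4, 15] → max 15  ≤ 18 ✓
[7, 15, 4, 15, 3] → max 15  ≤ 18 ✓
[15, 4, 15, 3, 16] → max 16  ≤ 18 ✓
[4, 15, 3, 16, 19] → max 19
[15, 3, 16, 19, 10] → max 19
[3, 16, 19, 10, 15] → max 19
[16, 19, 10, 15, 4] → max 19
[19, 10, 15, 4, 18] → max 19
[10, 15, 4, 18, 7] → max 18  ≤ 18 ✓
[15, 4, 18, 7, 18] → max 18  ≤ 18 ✓
[4, 18, 7, 18, 4] → max 18  ≤ 18 ✓
[18, 7, 18, 4, 16] → max 18  ≤ 18 ✓
9 windows satisfy the condition.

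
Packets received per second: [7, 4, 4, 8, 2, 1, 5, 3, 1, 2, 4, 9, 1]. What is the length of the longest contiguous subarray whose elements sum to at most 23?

[7] sum 7 len 1
[7, 4] sum 11 len 2
[7, 4, 4] sum 15 len 3
[7, 4, 4, 8] sum 23 len 4
[4, 4, 8, 2] sum 18 len 4
[4, 4, 8, 2, 1] sum 19 len 5
[4, 8, 2, 1, 5] sum 20 len 5
[4, 8, 2, 1, 5, 3] sum 23 len 6
[8, 2, 1, 5, 3, 1] sum 20 len 6
[8, 2, 1, 5, 3, 1, 2] sum 22 len 7
[2, 1, 5, 3, 1, 2, 4] sum 18 len 7
[3, 1, 2, 4, 9] sum 19 len 5
[3, 1, 2, 4, 9, 1] sum 20 len 6
Longest length seen: 7.

7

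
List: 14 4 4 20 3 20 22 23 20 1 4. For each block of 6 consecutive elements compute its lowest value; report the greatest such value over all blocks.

[14, 4, 4, 20, 3, 20] → min 3
[4, 4, 20, 3, 20, 22] → min 3
[4, 20, 3, 20, 22, 23] → min 3
[20, 3, 20, 22, 23, 20] → min 3
[3, 20, 22, 23, 20, 1] → min 1
[20, 22, 23, 20, 1, 4] → min 1
Greatest of these is 3.

3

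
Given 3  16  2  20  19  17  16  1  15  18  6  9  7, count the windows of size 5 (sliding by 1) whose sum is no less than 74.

3 16 2 20 19 → sum 60
16 2 20 19 17 → sum 74  ≥ 74 ✓
2 20 19 17 16 → sum 74  ≥ 74 ✓
20 19 17 16 1 → sum 73
19 17 16 1 15 → sum 68
17 16 1 15 18 → sum 67
16 1 15 18 6 → sum 56
1 15 18 6 9 → sum 49
15 18 6 9 7 → sum 55
2 windows satisfy the condition.

2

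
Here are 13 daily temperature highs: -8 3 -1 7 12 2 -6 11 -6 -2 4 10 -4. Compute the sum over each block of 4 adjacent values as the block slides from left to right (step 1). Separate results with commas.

[-8, 3, -1, 7] → sum 1
[3, -1, 7, 12] → sum 21
[-1, 7, 12, 2] → sum 20
[7, 12, 2, -6] → sum 15
[12, 2, -6, 11] → sum 19
[2, -6, 11, -6] → sum 1
[-6, 11, -6, -2] → sum -3
[11, -6, -2, 4] → sum 7
[-6, -2, 4, 10] → sum 6
[-2, 4, 10, -4] → sum 8

1, 21, 20, 15, 19, 1, -3, 7, 6, 8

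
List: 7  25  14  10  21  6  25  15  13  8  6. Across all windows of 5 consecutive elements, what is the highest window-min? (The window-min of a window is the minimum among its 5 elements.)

Window mins for each of the 7 positions:
(7, 25, 14, 10, 21) → min 7
(25, 14, 10, 21, 6) → min 6
(14, 10, 21, 6, 25) → min 6
(10, 21, 6, 25, 15) → min 6
(21, 6, 25, 15, 13) → min 6
(6, 25, 15, 13, 8) → min 6
(25, 15, 13, 8, 6) → min 6
Highest of these is 7.

7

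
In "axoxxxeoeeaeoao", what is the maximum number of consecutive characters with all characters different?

[a] len 1
[a, x] len 2
[a, x, o] len 3
[o, x] len 2
[x] len 1
[x] len 1
[x, e] len 2
[x, e, o] len 3
[o, e] len 2
[e] len 1
[e, a] len 2
[a, e] len 2
[a, e, o] len 3
[e, o, a] len 3
[a, o] len 2
Longest all-distinct length: 3.

3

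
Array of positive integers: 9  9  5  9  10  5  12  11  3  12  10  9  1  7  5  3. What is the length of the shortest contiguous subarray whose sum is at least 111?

14

Extend right; whenever the sum reaches 111, record the length and shrink from the left:
add 9: running sum 9 < 111
add 9: running sum 18 < 111
add 5: running sum 23 < 111
add 9: running sum 32 < 111
add 10: running sum 42 < 111
add 5: running sum 47 < 111
add 12: running sum 59 < 111
add 11: running sum 70 < 111
add 3: running sum 73 < 111
add 12: running sum 85 < 111
add 10: running sum 95 < 111
add 9: running sum 104 < 111
add 1: running sum 105 < 111
end 13: [9, 9, 5, 9, 10, 5, 12, 11, 3, 12, 10, 9, 1, 7] sum 112, len 14
end 14: [9, 9, 5, 9, 10, 5, 12, 11, 3, 12, 10, 9, 1, 7, 5] sum 117, len 15
end 15: [9, 5, 9, 10, 5, 12, 11, 3, 12, 10, 9, 1, 7, 5, 3] sum 111, len 15
Shortest qualifying length: 14.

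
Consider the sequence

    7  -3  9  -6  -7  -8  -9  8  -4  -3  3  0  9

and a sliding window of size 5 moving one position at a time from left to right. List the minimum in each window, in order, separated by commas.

Sliding a size-5 window across the 13 values:
7 -3 9 -6 -7 → min -7
-3 9 -6 -7 -8 → min -8
9 -6 -7 -8 -9 → min -9
-6 -7 -8 -9 8 → min -9
-7 -8 -9 8 -4 → min -9
-8 -9 8 -4 -3 → min -9
-9 8 -4 -3 3 → min -9
8 -4 -3 3 0 → min -4
-4 -3 3 0 9 → min -4

-7, -8, -9, -9, -9, -9, -9, -4, -4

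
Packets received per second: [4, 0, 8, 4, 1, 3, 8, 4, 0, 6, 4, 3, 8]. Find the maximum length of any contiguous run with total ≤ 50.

12

add 4: [4] sum 4, len 1
add 0: [4, 0] sum 4, len 2
add 8: [4, 0, 8] sum 12, len 3
add 4: [4, 0, 8, 4] sum 16, len 4
add 1: [4, 0, 8, 4, 1] sum 17, len 5
add 3: [4, 0, 8, 4, 1, 3] sum 20, len 6
add 8: [4, 0, 8, 4, 1, 3, 8] sum 28, len 7
add 4: [4, 0, 8, 4, 1, 3, 8, 4] sum 32, len 8
add 0: [4, 0, 8, 4, 1, 3, 8, 4, 0] sum 32, len 9
add 6: [4, 0, 8, 4, 1, 3, 8, 4, 0, 6] sum 38, len 10
add 4: [4, 0, 8, 4, 1, 3, 8, 4, 0, 6, 4] sum 42, len 11
add 3: [4, 0, 8, 4, 1, 3, 8, 4, 0, 6, 4, 3] sum 45, len 12
add 8: [0, 8, 4, 1, 3, 8, 4, 0, 6, 4, 3, 8] sum 49, len 12
Longest length seen: 12.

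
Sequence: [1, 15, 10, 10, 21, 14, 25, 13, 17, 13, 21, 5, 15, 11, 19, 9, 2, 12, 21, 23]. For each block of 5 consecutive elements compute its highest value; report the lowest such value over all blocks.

[1, 15, 10, 10, 21] → max 21
[15, 10, 10, 21, 14] → max 21
[10, 10, 21, 14, 25] → max 25
[10, 21, 14, 25, 13] → max 25
[21, 14, 25, 13, 17] → max 25
[14, 25, 13, 17, 13] → max 25
[25, 13, 17, 13, 21] → max 25
[13, 17, 13, 21, 5] → max 21
[17, 13, 21, 5, 15] → max 21
[13, 21, 5, 15, 11] → max 21
[21, 5, 15, 11, 19] → max 21
[5, 15, 11, 19, 9] → max 19
[15, 11, 19, 9, 2] → max 19
[11, 19, 9, 2, 12] → max 19
[19, 9, 2, 12, 21] → max 21
[9, 2, 12, 21, 23] → max 23
Lowest of these is 19.

19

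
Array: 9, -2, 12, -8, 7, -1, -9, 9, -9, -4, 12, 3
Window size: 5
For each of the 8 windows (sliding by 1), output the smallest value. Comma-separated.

-8, -8, -9, -9, -9, -9, -9, -9

[9, -2, 12, -8, 7] → min -8
[-2, 12, -8, 7, -1] → min -8
[12, -8, 7, -1, -9] → min -9
[-8, 7, -1, -9, 9] → min -9
[7, -1, -9, 9, -9] → min -9
[-1, -9, 9, -9, -4] → min -9
[-9, 9, -9, -4, 12] → min -9
[9, -9, -4, 12, 3] → min -9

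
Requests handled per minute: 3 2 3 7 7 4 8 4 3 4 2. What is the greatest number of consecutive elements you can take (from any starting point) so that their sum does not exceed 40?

8

Extend to the right; shrink from the left whenever the sum exceeds 40:
→ 3: sum 3, len 1
→ 2: sum 5, len 2
→ 3: sum 8, len 3
→ 7: sum 15, len 4
→ 7: sum 22, len 5
→ 4: sum 26, len 6
→ 8: sum 34, len 7
→ 4: sum 38, len 8
→ 3 (dropped 3): sum 38, len 8
→ 4 (dropped 2): sum 40, len 8
→ 2 (dropped 3): sum 39, len 8
Longest length seen: 8.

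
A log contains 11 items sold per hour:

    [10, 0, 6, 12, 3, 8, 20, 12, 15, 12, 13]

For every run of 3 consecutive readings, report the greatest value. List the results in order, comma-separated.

10, 12, 12, 12, 20, 20, 20, 15, 15

(10, 0, 6) → max 10
(0, 6, 12) → max 12
(6, 12, 3) → max 12
(12, 3, 8) → max 12
(3, 8, 20) → max 20
(8, 20, 12) → max 20
(20, 12, 15) → max 20
(12, 15, 12) → max 15
(15, 12, 13) → max 15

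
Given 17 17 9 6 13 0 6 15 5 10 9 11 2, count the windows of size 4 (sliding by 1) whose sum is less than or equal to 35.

[17, 17, 9, 6] → sum 49
[17, 9, 6, 13] → sum 45
[9, 6, 13, 0] → sum 28  ≤ 35 ✓
[6, 13, 0, 6] → sum 25  ≤ 35 ✓
[13, 0, 6, 15] → sum 34  ≤ 35 ✓
[0, 6, 15, 5] → sum 26  ≤ 35 ✓
[6, 15, 5, 10] → sum 36
[15, 5, 10, 9] → sum 39
[5, 10, 9, 11] → sum 35  ≤ 35 ✓
[10, 9, 11, 2] → sum 32  ≤ 35 ✓
6 windows satisfy the condition.

6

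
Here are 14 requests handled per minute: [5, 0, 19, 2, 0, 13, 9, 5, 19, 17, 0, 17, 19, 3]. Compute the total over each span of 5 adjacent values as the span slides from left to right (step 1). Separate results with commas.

26, 34, 43, 29, 46, 63, 50, 58, 72, 56

Sliding a size-5 window across the 14 values:
[5, 0, 19, 2, 0] → sum 26
[0, 19, 2, 0, 13] → sum 34
[19, 2, 0, 13, 9] → sum 43
[2, 0, 13, 9, 5] → sum 29
[0, 13, 9, 5, 19] → sum 46
[13, 9, 5, 19, 17] → sum 63
[9, 5, 19, 17, 0] → sum 50
[5, 19, 17, 0, 17] → sum 58
[19, 17, 0, 17, 19] → sum 72
[17, 0, 17, 19, 3] → sum 56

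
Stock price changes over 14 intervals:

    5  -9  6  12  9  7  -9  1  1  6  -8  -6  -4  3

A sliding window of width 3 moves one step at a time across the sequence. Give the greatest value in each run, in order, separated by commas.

5 -9 6 → max 6
-9 6 12 → max 12
6 12 9 → max 12
12 9 7 → max 12
9 7 -9 → max 9
7 -9 1 → max 7
-9 1 1 → max 1
1 1 6 → max 6
1 6 -8 → max 6
6 -8 -6 → max 6
-8 -6 -4 → max -4
-6 -4 3 → max 3

6, 12, 12, 12, 9, 7, 1, 6, 6, 6, -4, 3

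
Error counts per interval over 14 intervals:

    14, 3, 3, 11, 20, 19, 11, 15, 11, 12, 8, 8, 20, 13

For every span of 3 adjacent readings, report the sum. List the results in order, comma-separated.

14 3 3 → sum 20
3 3 11 → sum 17
3 11 20 → sum 34
11 20 19 → sum 50
20 19 11 → sum 50
19 11 15 → sum 45
11 15 11 → sum 37
15 11 12 → sum 38
11 12 8 → sum 31
12 8 8 → sum 28
8 8 20 → sum 36
8 20 13 → sum 41

20, 17, 34, 50, 50, 45, 37, 38, 31, 28, 36, 41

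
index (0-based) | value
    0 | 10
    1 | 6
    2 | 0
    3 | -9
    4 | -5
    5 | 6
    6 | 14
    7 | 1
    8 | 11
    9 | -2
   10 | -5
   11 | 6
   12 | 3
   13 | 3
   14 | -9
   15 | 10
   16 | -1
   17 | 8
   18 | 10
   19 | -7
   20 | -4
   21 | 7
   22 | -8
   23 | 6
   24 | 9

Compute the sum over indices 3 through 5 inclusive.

-8

Elements at indices 3..5: -9, -5, 6
sum(-9, -5, 6) = -8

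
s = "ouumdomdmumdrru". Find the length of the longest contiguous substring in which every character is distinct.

[o] len 1
[o, u] len 2
[u] len 1
[u, m] len 2
[u, m, d] len 3
[u, m, d, o] len 4
[d, o, m] len 3
[o, m, d] len 3
[d, m] len 2
[d, m, u] len 3
[u, m] len 2
[u, m, d] len 3
[u, m, d, r] len 4
[r] len 1
[r, u] len 2
Longest all-distinct length: 4.

4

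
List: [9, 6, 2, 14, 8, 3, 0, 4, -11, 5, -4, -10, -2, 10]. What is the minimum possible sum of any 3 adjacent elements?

[9, 6, 2] → sum 17
[6, 2, 14] → sum 22
[2, 14, 8] → sum 24
[14, 8, 3] → sum 25
[8, 3, 0] → sum 11
[3, 0, 4] → sum 7
[0, 4, -11] → sum -7
[4, -11, 5] → sum -2
[-11, 5, -4] → sum -10
[5, -4, -10] → sum -9
[-4, -10, -2] → sum -16
[-10, -2, 10] → sum -2
Minimum of these is -16.

-16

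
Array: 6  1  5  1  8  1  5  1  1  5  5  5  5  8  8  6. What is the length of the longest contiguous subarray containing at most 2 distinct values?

8

[6] 1 distinct, len 1
[6, 1] 2 distinct, len 2
[1, 5] 2 distinct, len 2
[1, 5, 1] 2 distinct, len 3
[1, 8] 2 distinct, len 2
[1, 8, 1] 2 distinct, len 3
[1, 5] 2 distinct, len 2
[1, 5, 1] 2 distinct, len 3
[1, 5, 1, 1] 2 distinct, len 4
[1, 5, 1, 1, 5] 2 distinct, len 5
[1, 5, 1, 1, 5, 5] 2 distinct, len 6
[1, 5, 1, 1, 5, 5, 5] 2 distinct, len 7
[1, 5, 1, 1, 5, 5, 5, 5] 2 distinct, len 8
[5, 5, 5, 5, 8] 2 distinct, len 5
[5, 5, 5, 5, 8, 8] 2 distinct, len 6
[8, 8, 6] 2 distinct, len 3
Longest length with ≤2 distinct: 8.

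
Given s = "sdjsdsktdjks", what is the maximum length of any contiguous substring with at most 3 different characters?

6

[s] 1 distinct, len 1
[s, d] 2 distinct, len 2
[s, d, j] 3 distinct, len 3
[s, d, j, s] 3 distinct, len 4
[s, d, j, s, d] 3 distinct, len 5
[s, d, j, s, d, s] 3 distinct, len 6
[s, d, s, k] 3 distinct, len 4
[s, k, t] 3 distinct, len 3
[k, t, d] 3 distinct, len 3
[t, d, j] 3 distinct, len 3
[d, j, k] 3 distinct, len 3
[j, k, s] 3 distinct, len 3
Longest length with ≤3 distinct: 6.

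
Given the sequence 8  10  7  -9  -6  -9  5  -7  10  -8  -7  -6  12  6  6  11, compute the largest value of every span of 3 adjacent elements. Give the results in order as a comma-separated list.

10, 10, 7, -6, 5, 5, 10, 10, 10, -6, 12, 12, 12, 11

[8, 10, 7] → max 10
[10, 7, -9] → max 10
[7, -9, -6] → max 7
[-9, -6, -9] → max -6
[-6, -9, 5] → max 5
[-9, 5, -7] → max 5
[5, -7, 10] → max 10
[-7, 10, -8] → max 10
[10, -8, -7] → max 10
[-8, -7, -6] → max -6
[-7, -6, 12] → max 12
[-6, 12, 6] → max 12
[12, 6, 6] → max 12
[6, 6, 11] → max 11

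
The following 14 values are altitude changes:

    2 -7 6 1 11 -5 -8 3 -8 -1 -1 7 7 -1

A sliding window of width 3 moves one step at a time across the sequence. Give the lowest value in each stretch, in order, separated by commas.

2 -7 6 → min -7
-7 6 1 → min -7
6 1 11 → min 1
1 11 -5 → min -5
11 -5 -8 → min -8
-5 -8 3 → min -8
-8 3 -8 → min -8
3 -8 -1 → min -8
-8 -1 -1 → min -8
-1 -1 7 → min -1
-1 7 7 → min -1
7 7 -1 → min -1

-7, -7, 1, -5, -8, -8, -8, -8, -8, -1, -1, -1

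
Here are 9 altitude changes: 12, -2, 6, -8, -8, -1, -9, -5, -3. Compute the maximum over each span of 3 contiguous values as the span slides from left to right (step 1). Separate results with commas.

12, 6, 6, -1, -1, -1, -3

[12, -2, 6] → max 12
[-2, 6, -8] → max 6
[6, -8, -8] → max 6
[-8, -8, -1] → max -1
[-8, -1, -9] → max -1
[-1, -9, -5] → max -1
[-9, -5, -3] → max -3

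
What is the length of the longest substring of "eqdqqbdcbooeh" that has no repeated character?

4

add e: [e] len 1
add q: [e, q] len 2
add d: [e, q, d] len 3
add q (repeat q, move left end past it): [d, q] len 2
add q (repeat q, move left end past it): [q] len 1
add b: [q, b] len 2
add d: [q, b, d] len 3
add c: [q, b, d, c] len 4
add b (repeat b, move left end past it): [d, c, b] len 3
add o: [d, c, b, o] len 4
add o (repeat o, move left end past it): [o] len 1
add e: [o, e] len 2
add h: [o, e, h] len 3
Longest all-distinct length: 4.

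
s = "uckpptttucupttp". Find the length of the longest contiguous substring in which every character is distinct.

4

add u: [u] len 1
add c: [u, c] len 2
add k: [u, c, k] len 3
add p: [u, c, k, p] len 4
add p (repeat p, move left end past it): [p] len 1
add t: [p, t] len 2
add t (repeat t, move left end past it): [t] len 1
add t (repeat t, move left end past it): [t] len 1
add u: [t, u] len 2
add c: [t, u, c] len 3
add u (repeat u, move left end past it): [c, u] len 2
add p: [c, u, p] len 3
add t: [c, u, p, t] len 4
add t (repeat t, move left end past it): [t] len 1
add p: [t, p] len 2
Longest all-distinct length: 4.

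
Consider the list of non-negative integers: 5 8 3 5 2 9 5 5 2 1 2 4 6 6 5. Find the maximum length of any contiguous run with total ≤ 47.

11

add 5: [5] sum 5, len 1
add 8: [5, 8] sum 13, len 2
add 3: [5, 8, 3] sum 16, len 3
add 5: [5, 8, 3, 5] sum 21, len 4
add 2: [5, 8, 3, 5, 2] sum 23, len 5
add 9: [5, 8, 3, 5, 2, 9] sum 32, len 6
add 5: [5, 8, 3, 5, 2, 9, 5] sum 37, len 7
add 5: [5, 8, 3, 5, 2, 9, 5, 5] sum 42, len 8
add 2: [5, 8, 3, 5, 2, 9, 5, 5, 2] sum 44, len 9
add 1: [5, 8, 3, 5, 2, 9, 5, 5, 2, 1] sum 45, len 10
add 2: [5, 8, 3, 5, 2, 9, 5, 5, 2, 1, 2] sum 47, len 11
add 4: [8, 3, 5, 2, 9, 5, 5, 2, 1, 2, 4] sum 46, len 11
add 6: [3, 5, 2, 9, 5, 5, 2, 1, 2, 4, 6] sum 44, len 11
add 6: [5, 2, 9, 5, 5, 2, 1, 2, 4, 6, 6] sum 47, len 11
add 5: [2, 9, 5, 5, 2, 1, 2, 4, 6, 6, 5] sum 47, len 11
Longest length seen: 11.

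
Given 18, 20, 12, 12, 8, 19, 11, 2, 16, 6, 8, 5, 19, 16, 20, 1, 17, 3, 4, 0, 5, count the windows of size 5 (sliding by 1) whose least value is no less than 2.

11

18 20 12 12 8 → min 8  ≥ 2 ✓
20 12 12 8 19 → min 8  ≥ 2 ✓
12 12 8 19 11 → min 8  ≥ 2 ✓
12 8 19 11 2 → min 2  ≥ 2 ✓
8 19 11 2 16 → min 2  ≥ 2 ✓
19 11 2 16 6 → min 2  ≥ 2 ✓
11 2 16 6 8 → min 2  ≥ 2 ✓
2 16 6 8 5 → min 2  ≥ 2 ✓
16 6 8 5 19 → min 5  ≥ 2 ✓
6 8 5 19 16 → min 5  ≥ 2 ✓
8 5 19 16 20 → min 5  ≥ 2 ✓
5 19 16 20 1 → min 1
19 16 20 1 17 → min 1
16 20 1 17 3 → min 1
20 1 17 3 4 → min 1
1 17 3 4 0 → min 0
17 3 4 0 5 → min 0
11 windows satisfy the condition.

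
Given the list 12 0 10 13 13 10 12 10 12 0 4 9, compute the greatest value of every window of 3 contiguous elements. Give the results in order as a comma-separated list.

12, 13, 13, 13, 13, 12, 12, 12, 12, 9

Sliding a size-3 window across the 12 values:
12 0 10 → max 12
0 10 13 → max 13
10 13 13 → max 13
13 13 10 → max 13
13 10 12 → max 13
10 12 10 → max 12
12 10 12 → max 12
10 12 0 → max 12
12 0 4 → max 12
0 4 9 → max 9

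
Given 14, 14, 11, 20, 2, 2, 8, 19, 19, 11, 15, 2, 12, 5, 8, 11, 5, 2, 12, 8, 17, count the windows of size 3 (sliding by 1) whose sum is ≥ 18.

18

(14, 14, 11) → sum 39  ≥ 18 ✓
(14, 11, 20) → sum 45  ≥ 18 ✓
(11, 20, 2) → sum 33  ≥ 18 ✓
(20, 2, 2) → sum 24  ≥ 18 ✓
(2, 2, 8) → sum 12
(2, 8, 19) → sum 29  ≥ 18 ✓
(8, 19, 19) → sum 46  ≥ 18 ✓
(19, 19, 11) → sum 49  ≥ 18 ✓
(19, 11, 15) → sum 45  ≥ 18 ✓
(11, 15, 2) → sum 28  ≥ 18 ✓
(15, 2, 12) → sum 29  ≥ 18 ✓
(2, 12, 5) → sum 19  ≥ 18 ✓
(12, 5, 8) → sum 25  ≥ 18 ✓
(5, 8, 11) → sum 24  ≥ 18 ✓
(8, 11, 5) → sum 24  ≥ 18 ✓
(11, 5, 2) → sum 18  ≥ 18 ✓
(5, 2, 12) → sum 19  ≥ 18 ✓
(2, 12, 8) → sum 22  ≥ 18 ✓
(12, 8, 17) → sum 37  ≥ 18 ✓
18 windows satisfy the condition.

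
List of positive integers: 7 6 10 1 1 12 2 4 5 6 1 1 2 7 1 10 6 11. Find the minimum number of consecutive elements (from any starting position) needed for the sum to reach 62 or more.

add 7: running sum 7 < 62
add 6: running sum 13 < 62
add 10: running sum 23 < 62
add 1: running sum 24 < 62
add 1: running sum 25 < 62
add 12: running sum 37 < 62
add 2: running sum 39 < 62
add 4: running sum 43 < 62
add 5: running sum 48 < 62
add 6: running sum 54 < 62
add 1: running sum 55 < 62
add 1: running sum 56 < 62
add 2: running sum 58 < 62
add 7: shortest ending here [7, 6, 10, 1, 1, 12, 2, 4, 5, 6, 1, 1, 2, 7] sum 65, len 14
add 1: shortest ending here [7, 6, 10, 1, 1, 12, 2, 4, 5, 6, 1, 1, 2, 7, 1] sum 66, len 15
add 10: shortest ending here [10, 1, 1, 12, 2, 4, 5, 6, 1, 1, 2, 7, 1, 10] sum 63, len 14
add 6: shortest ending here [10, 1, 1, 12, 2, 4, 5, 6, 1, 1, 2, 7, 1, 10, 6] sum 69, len 15
add 11: shortest ending here [12, 2, 4, 5, 6, 1, 1, 2, 7, 1, 10, 6, 11] sum 68, len 13
Shortest qualifying length: 13.

13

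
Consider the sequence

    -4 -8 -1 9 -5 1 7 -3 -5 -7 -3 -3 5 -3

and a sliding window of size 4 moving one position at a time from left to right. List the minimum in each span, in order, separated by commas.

Sliding a size-4 window across the 14 values:
[-4, -8, -1, 9] → min -8
[-8, -1, 9, -5] → min -8
[-1, 9, -5, 1] → min -5
[9, -5, 1, 7] → min -5
[-5, 1, 7, -3] → min -5
[1, 7, -3, -5] → min -5
[7, -3, -5, -7] → min -7
[-3, -5, -7, -3] → min -7
[-5, -7, -3, -3] → min -7
[-7, -3, -3, 5] → min -7
[-3, -3, 5, -3] → min -3

-8, -8, -5, -5, -5, -5, -7, -7, -7, -7, -3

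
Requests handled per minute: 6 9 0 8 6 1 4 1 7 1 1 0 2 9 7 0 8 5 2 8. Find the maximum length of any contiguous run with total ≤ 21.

8

add 6: [6] sum 6, len 1
add 9: [6, 9] sum 15, len 2
add 0: [6, 9, 0] sum 15, len 3
add 8: [9, 0, 8] sum 17, len 3
add 6: [0, 8, 6] sum 14, len 3
add 1: [0, 8, 6, 1] sum 15, len 4
add 4: [0, 8, 6, 1, 4] sum 19, len 5
add 1: [0, 8, 6, 1, 4, 1] sum 20, len 6
add 7: [6, 1, 4, 1, 7] sum 19, len 5
add 1: [6, 1, 4, 1, 7, 1] sum 20, len 6
add 1: [6, 1, 4, 1, 7, 1, 1] sum 21, len 7
add 0: [6, 1, 4, 1, 7, 1, 1, 0] sum 21, len 8
add 2: [1, 4, 1, 7, 1, 1, 0, 2] sum 17, len 8
add 9: [1, 7, 1, 1, 0, 2, 9] sum 21, len 7
add 7: [1, 1, 0, 2, 9, 7] sum 20, len 6
add 0: [1, 1, 0, 2, 9, 7, 0] sum 20, len 7
add 8: [7, 0, 8] sum 15, len 3
add 5: [7, 0, 8, 5] sum 20, len 4
add 2: [0, 8, 5, 2] sum 15, len 4
add 8: [5, 2, 8] sum 15, len 3
Longest length seen: 8.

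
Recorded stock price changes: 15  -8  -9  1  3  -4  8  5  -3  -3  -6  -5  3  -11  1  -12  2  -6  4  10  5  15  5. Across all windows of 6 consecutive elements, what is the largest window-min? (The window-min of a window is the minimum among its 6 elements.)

15 -8 -9 1 3 -4 → min -9
-8 -9 1 3 -4 8 → min -9
-9 1 3 -4 8 5 → min -9
1 3 -4 8 5 -3 → min -4
3 -4 8 5 -3 -3 → min -4
-4 8 5 -3 -3 -6 → min -6
8 5 -3 -3 -6 -5 → min -6
5 -3 -3 -6 -5 3 → min -6
-3 -3 -6 -5 3 -11 → min -11
-3 -6 -5 3 -11 1 → min -11
-6 -5 3 -11 1 -12 → min -12
-5 3 -11 1 -12 2 → min -12
3 -11 1 -12 2 -6 → min -12
-11 1 -12 2 -6 4 → min -12
1 -12 2 -6 4 10 → min -12
-12 2 -6 4 10 5 → min -12
2 -6 4 10 5 15 → min -6
-6 4 10 5 15 5 → min -6
Largest of these is -4.

-4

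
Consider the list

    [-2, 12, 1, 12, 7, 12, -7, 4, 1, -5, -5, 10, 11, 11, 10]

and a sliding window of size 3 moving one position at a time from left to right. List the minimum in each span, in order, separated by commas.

(-2, 12, 1) → min -2
(12, 1, 12) → min 1
(1, 12, 7) → min 1
(12, 7, 12) → min 7
(7, 12, -7) → min -7
(12, -7, 4) → min -7
(-7, 4, 1) → min -7
(4, 1, -5) → min -5
(1, -5, -5) → min -5
(-5, -5, 10) → min -5
(-5, 10, 11) → min -5
(10, 11, 11) → min 10
(11, 11, 10) → min 10

-2, 1, 1, 7, -7, -7, -7, -5, -5, -5, -5, 10, 10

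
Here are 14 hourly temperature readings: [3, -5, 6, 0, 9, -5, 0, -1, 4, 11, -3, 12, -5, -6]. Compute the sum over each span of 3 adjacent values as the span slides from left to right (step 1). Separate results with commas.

4, 1, 15, 4, 4, -6, 3, 14, 12, 20, 4, 1

[3, -5, 6] → sum 4
[-5, 6, 0] → sum 1
[6, 0, 9] → sum 15
[0, 9, -5] → sum 4
[9, -5, 0] → sum 4
[-5, 0, -1] → sum -6
[0, -1, 4] → sum 3
[-1, 4, 11] → sum 14
[4, 11, -3] → sum 12
[11, -3, 12] → sum 20
[-3, 12, -5] → sum 4
[12, -5, -6] → sum 1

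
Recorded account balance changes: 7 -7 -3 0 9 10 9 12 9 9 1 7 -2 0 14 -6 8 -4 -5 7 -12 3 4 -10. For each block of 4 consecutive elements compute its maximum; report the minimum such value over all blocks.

4

(7, -7, -3, 0) → max 7
(-7, -3, 0, 9) → max 9
(-3, 0, 9, 10) → max 10
(0, 9, 10, 9) → max 10
(9, 10, 9, 12) → max 12
(10, 9, 12, 9) → max 12
(9, 12, 9, 9) → max 12
(12, 9, 9, 1) → max 12
(9, 9, 1, 7) → max 9
(9, 1, 7, -2) → max 9
(1, 7, -2, 0) → max 7
(7, -2, 0, 14) → max 14
(-2, 0, 14, -6) → max 14
(0, 14, -6, 8) → max 14
(14, -6, 8, -4) → max 14
(-6, 8, -4, -5) → max 8
(8, -4, -5, 7) → max 8
(-4, -5, 7, -12) → max 7
(-5, 7, -12, 3) → max 7
(7, -12, 3, 4) → max 7
(-12, 3, 4, -10) → max 4
Minimum of these is 4.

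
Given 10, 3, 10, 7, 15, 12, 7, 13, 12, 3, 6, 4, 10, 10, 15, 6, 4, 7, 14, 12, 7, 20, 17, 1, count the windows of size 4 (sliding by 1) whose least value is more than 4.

8

10 3 10 7 → min 3
3 10 7 15 → min 3
10 7 15 12 → min 7  > 4 ✓
7 15 12 7 → min 7  > 4 ✓
15 12 7 13 → min 7  > 4 ✓
12 7 13 12 → min 7  > 4 ✓
7 13 12 3 → min 3
13 12 3 6 → min 3
12 3 6 4 → min 3
3 6 4 10 → min 3
6 4 10 10 → min 4
4 10 10 15 → min 4
10 10 15 6 → min 6  > 4 ✓
10 15 6 4 → min 4
15 6 4 7 → min 4
6 4 7 14 → min 4
4 7 14 12 → min 4
7 14 12 7 → min 7  > 4 ✓
14 12 7 20 → min 7  > 4 ✓
12 7 20 17 → min 7  > 4 ✓
7 20 17 1 → min 1
8 windows satisfy the condition.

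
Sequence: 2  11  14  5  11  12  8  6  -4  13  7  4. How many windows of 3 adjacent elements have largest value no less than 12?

9

(2, 11, 14) → max 14  ≥ 12 ✓
(11, 14, 5) → max 14  ≥ 12 ✓
(14, 5, 11) → max 14  ≥ 12 ✓
(5, 11, 12) → max 12  ≥ 12 ✓
(11, 12, 8) → max 12  ≥ 12 ✓
(12, 8, 6) → max 12  ≥ 12 ✓
(8, 6, -4) → max 8
(6, -4, 13) → max 13  ≥ 12 ✓
(-4, 13, 7) → max 13  ≥ 12 ✓
(13, 7, 4) → max 13  ≥ 12 ✓
9 windows satisfy the condition.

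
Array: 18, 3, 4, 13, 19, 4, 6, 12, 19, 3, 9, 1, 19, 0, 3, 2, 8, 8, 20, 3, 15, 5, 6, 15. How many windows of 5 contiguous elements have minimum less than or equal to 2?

9

18 3 4 13 19 → min 3
3 4 13 19 4 → min 3
4 13 19 4 6 → min 4
13 19 4 6 12 → min 4
19 4 6 12 19 → min 4
4 6 12 19 3 → min 3
6 12 19 3 9 → min 3
12 19 3 9 1 → min 1  ≤ 2 ✓
19 3 9 1 19 → min 1  ≤ 2 ✓
3 9 1 19 0 → min 0  ≤ 2 ✓
9 1 19 0 3 → min 0  ≤ 2 ✓
1 19 0 3 2 → min 0  ≤ 2 ✓
19 0 3 2 8 → min 0  ≤ 2 ✓
0 3 2 8 8 → min 0  ≤ 2 ✓
3 2 8 8 20 → min 2  ≤ 2 ✓
2 8 8 20 3 → min 2  ≤ 2 ✓
8 8 20 3 15 → min 3
8 20 3 15 5 → min 3
20 3 15 5 6 → min 3
3 15 5 6 15 → min 3
9 windows satisfy the condition.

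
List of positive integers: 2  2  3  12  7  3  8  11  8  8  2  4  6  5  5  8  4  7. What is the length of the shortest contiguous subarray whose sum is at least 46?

6

add 2: running sum 2 < 46
add 2: running sum 4 < 46
add 3: running sum 7 < 46
add 12: running sum 19 < 46
add 7: running sum 26 < 46
add 3: running sum 29 < 46
add 8: running sum 37 < 46
add 11: shortest ending here [2, 3, 12, 7, 3, 8, 11] sum 46, len 7
add 8: shortest ending here [12, 7, 3, 8, 11, 8] sum 49, len 6
add 8: shortest ending here [12, 7, 3, 8, 11, 8, 8] sum 57, len 7
add 2: shortest ending here [7, 3, 8, 11, 8, 8, 2] sum 47, len 7
add 4: shortest ending here [7, 3, 8, 11, 8, 8, 2, 4] sum 51, len 8
add 6: shortest ending here [8, 11, 8, 8, 2, 4, 6] sum 47, len 7
add 5: shortest ending here [8, 11, 8, 8, 2, 4, 6, 5] sum 52, len 8
add 5: shortest ending here [11, 8, 8, 2, 4, 6, 5, 5] sum 49, len 8
add 8: shortest ending here [8, 8, 2, 4, 6, 5, 5, 8] sum 46, len 8
add 4: shortest ending here [8, 8, 2, 4, 6, 5, 5, 8, 4] sum 50, len 9
add 7: shortest ending here [8, 2, 4, 6, 5, 5, 8, 4, 7] sum 49, len 9
Shortest qualifying length: 6.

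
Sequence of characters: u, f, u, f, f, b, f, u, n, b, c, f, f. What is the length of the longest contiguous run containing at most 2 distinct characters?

5

Extend right; when distinct count exceeds 2, shrink from the left:
add u: window [u] (1 distinct), len 1
add f: window [u, f] (2 distinct), len 2
add u: window [u, f, u] (2 distinct), len 3
add f: window [u, f, u, f] (2 distinct), len 4
add f: window [u, f, u, f, f] (2 distinct), len 5
add b: window [f, f, b] (2 distinct), len 3
add f: window [f, f, b, f] (2 distinct), len 4
add u: window [f, u] (2 distinct), len 2
add n: window [u, n] (2 distinct), len 2
add b: window [n, b] (2 distinct), len 2
add c: window [b, c] (2 distinct), len 2
add f: window [c, f] (2 distinct), len 2
add f: window [c, f, f] (2 distinct), len 3
Longest length with ≤2 distinct: 5.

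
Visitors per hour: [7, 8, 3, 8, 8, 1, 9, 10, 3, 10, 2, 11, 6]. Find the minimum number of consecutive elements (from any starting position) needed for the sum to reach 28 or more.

add 7: running sum 7 < 28
add 8: running sum 15 < 28
add 3: running sum 18 < 28
add 8: running sum 26 < 28
add 8: shortest ending here [7, 8, 3, 8, 8] sum 34, len 5
add 1: shortest ending here [8, 3, 8, 8, 1] sum 28, len 5
add 9: shortest ending here [3, 8, 8, 1, 9] sum 29, len 5
add 10: shortest ending here [8, 1, 9, 10] sum 28, len 4
add 3: shortest ending here [8, 1, 9, 10, 3] sum 31, len 5
add 10: shortest ending here [9, 10, 3, 10] sum 32, len 4
add 2: shortest ending here [9, 10, 3, 10, 2] sum 34, len 5
add 11: shortest ending here [10, 3, 10, 2, 11] sum 36, len 5
add 6: shortest ending here [10, 2, 11, 6] sum 29, len 4
Shortest qualifying length: 4.

4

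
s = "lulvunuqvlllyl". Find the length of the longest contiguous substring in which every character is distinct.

[l] len 1
[l, u] len 2
[u, l] len 2
[u, l, v] len 3
[l, v, u] len 3
[l, v, u, n] len 4
[n, u] len 2
[n, u, q] len 3
[n, u, q, v] len 4
[n, u, q, v, l] len 5
[l] len 1
[l] len 1
[l, y] len 2
[y, l] len 2
Longest all-distinct length: 5.

5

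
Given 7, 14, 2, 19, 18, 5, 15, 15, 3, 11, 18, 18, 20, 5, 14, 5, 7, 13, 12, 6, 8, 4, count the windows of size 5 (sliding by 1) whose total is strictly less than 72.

(7, 14, 2, 19, 18) → sum 60  < 72 ✓
(14, 2, 19, 18, 5) → sum 58  < 72 ✓
(2, 19, 18, 5, 15) → sum 59  < 72 ✓
(19, 18, 5, 15, 15) → sum 72
(18, 5, 15, 15, 3) → sum 56  < 72 ✓
(5, 15, 15, 3, 11) → sum 49  < 72 ✓
(15, 15, 3, 11, 18) → sum 62  < 72 ✓
(15, 3, 11, 18, 18) → sum 65  < 72 ✓
(3, 11, 18, 18, 20) → sum 70  < 72 ✓
(11, 18, 18, 20, 5) → sum 72
(18, 18, 20, 5, 14) → sum 75
(18, 20, 5, 14, 5) → sum 62  < 72 ✓
(20, 5, 14, 5, 7) → sum 51  < 72 ✓
(5, 14, 5, 7, 13) → sum 44  < 72 ✓
(14, 5, 7, 13, 12) → sum 51  < 72 ✓
(5, 7, 13, 12, 6) → sum 43  < 72 ✓
(7, 13, 12, 6, 8) → sum 46  < 72 ✓
(13, 12, 6, 8, 4) → sum 43  < 72 ✓
15 windows satisfy the condition.

15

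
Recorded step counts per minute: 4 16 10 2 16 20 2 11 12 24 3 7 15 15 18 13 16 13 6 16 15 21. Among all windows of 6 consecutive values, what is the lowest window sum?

4 16 10 2 16 20 → sum 68
16 10 2 16 20 2 → sum 66
10 2 16 20 2 11 → sum 61
2 16 20 2 11 12 → sum 63
16 20 2 11 12 24 → sum 85
20 2 11 12 24 3 → sum 72
2 11 12 24 3 7 → sum 59
11 12 24 3 7 15 → sum 72
12 24 3 7 15 15 → sum 76
24 3 7 15 15 18 → sum 82
3 7 15 15 18 13 → sum 71
7 15 15 18 13 16 → sum 84
15 15 18 13 16 13 → sum 90
15 18 13 16 13 6 → sum 81
18 13 16 13 6 16 → sum 82
13 16 13 6 16 15 → sum 79
16 13 6 16 15 21 → sum 87
Lowest of these is 59.

59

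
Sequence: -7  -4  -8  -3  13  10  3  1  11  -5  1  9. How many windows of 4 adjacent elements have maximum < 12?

[-7, -4, -8, -3] → max -3  < 12 ✓
[-4, -8, -3, 13] → max 13
[-8, -3, 13, 10] → max 13
[-3, 13, 10, 3] → max 13
[13, 10, 3, 1] → max 13
[10, 3, 1, 11] → max 11  < 12 ✓
[3, 1, 11, -5] → max 11  < 12 ✓
[1, 11, -5, 1] → max 11  < 12 ✓
[11, -5, 1, 9] → max 11  < 12 ✓
5 windows satisfy the condition.

5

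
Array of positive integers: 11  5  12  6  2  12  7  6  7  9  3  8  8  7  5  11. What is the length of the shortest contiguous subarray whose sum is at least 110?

add 11: running sum 11 < 110
add 5: running sum 16 < 110
add 12: running sum 28 < 110
add 6: running sum 34 < 110
add 2: running sum 36 < 110
add 12: running sum 48 < 110
add 7: running sum 55 < 110
add 6: running sum 61 < 110
add 7: running sum 68 < 110
add 9: running sum 77 < 110
add 3: running sum 80 < 110
add 8: running sum 88 < 110
add 8: running sum 96 < 110
add 7: running sum 103 < 110
add 5: running sum 108 < 110
end 15: [11, 5, 12, 6, 2, 12, 7, 6, 7, 9, 3, 8, 8, 7, 5, 11] sum 119, len 16
Shortest qualifying length: 16.

16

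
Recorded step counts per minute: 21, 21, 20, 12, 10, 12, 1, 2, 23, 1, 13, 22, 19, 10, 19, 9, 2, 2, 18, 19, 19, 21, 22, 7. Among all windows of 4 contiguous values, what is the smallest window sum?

25

[21, 21, 20, 12] → sum 74
[21, 20, 12, 10] → sum 63
[20, 12, 10, 12] → sum 54
[12, 10, 12, 1] → sum 35
[10, 12, 1, 2] → sum 25
[12, 1, 2, 23] → sum 38
[1, 2, 23, 1] → sum 27
[2, 23, 1, 13] → sum 39
[23, 1, 13, 22] → sum 59
[1, 13, 22, 19] → sum 55
[13, 22, 19, 10] → sum 64
[22, 19, 10, 19] → sum 70
[19, 10, 19, 9] → sum 57
[10, 19, 9, 2] → sum 40
[19, 9, 2, 2] → sum 32
[9, 2, 2, 18] → sum 31
[2, 2, 18, 19] → sum 41
[2, 18, 19, 19] → sum 58
[18, 19, 19, 21] → sum 77
[19, 19, 21, 22] → sum 81
[19, 21, 22, 7] → sum 69
Smallest of these is 25.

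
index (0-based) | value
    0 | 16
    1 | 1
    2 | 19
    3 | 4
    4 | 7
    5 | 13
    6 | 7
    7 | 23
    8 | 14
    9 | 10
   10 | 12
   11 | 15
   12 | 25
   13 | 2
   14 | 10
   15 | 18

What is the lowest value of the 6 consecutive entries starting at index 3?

Elements at indices 3..8: 4, 7, 13, 7, 23, 14
min(4, 7, 13, 7, 23, 14) = 4

4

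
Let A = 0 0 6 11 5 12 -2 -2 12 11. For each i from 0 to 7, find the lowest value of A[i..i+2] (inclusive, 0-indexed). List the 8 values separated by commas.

0, 0, 5, 5, -2, -2, -2, -2

Sliding a size-3 window across the 10 values:
0 0 6 → min 0
0 6 11 → min 0
6 11 5 → min 5
11 5 12 → min 5
5 12 -2 → min -2
12 -2 -2 → min -2
-2 -2 12 → min -2
-2 12 11 → min -2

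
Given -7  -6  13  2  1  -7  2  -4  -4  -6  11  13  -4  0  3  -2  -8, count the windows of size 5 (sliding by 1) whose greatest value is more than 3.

[-7, -6, 13, 2, 1] → max 13  > 3 ✓
[-6, 13, 2, 1, -7] → max 13  > 3 ✓
[13, 2, 1, -7, 2] → max 13  > 3 ✓
[2, 1, -7, 2, -4] → max 2
[1, -7, 2, -4, -4] → max 2
[-7, 2, -4, -4, -6] → max 2
[2, -4, -4, -6, 11] → max 11  > 3 ✓
[-4, -4, -6, 11, 13] → max 13  > 3 ✓
[-4, -6, 11, 13, -4] → max 13  > 3 ✓
[-6, 11, 13, -4, 0] → max 13  > 3 ✓
[11, 13, -4, 0, 3] → max 13  > 3 ✓
[13, -4, 0, 3, -2] → max 13  > 3 ✓
[-4, 0, 3, -2, -8] → max 3
9 windows satisfy the condition.

9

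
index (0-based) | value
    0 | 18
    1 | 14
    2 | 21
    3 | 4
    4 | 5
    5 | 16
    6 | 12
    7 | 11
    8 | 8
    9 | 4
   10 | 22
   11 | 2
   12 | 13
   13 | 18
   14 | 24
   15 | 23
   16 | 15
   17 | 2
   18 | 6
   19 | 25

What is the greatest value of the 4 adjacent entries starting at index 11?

Elements at indices 11..14: 2, 13, 18, 24
max(2, 13, 18, 24) = 24

24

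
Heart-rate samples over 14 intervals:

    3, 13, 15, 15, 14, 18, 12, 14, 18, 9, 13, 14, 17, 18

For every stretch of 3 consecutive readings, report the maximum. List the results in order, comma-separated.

15, 15, 15, 18, 18, 18, 18, 18, 18, 14, 17, 18

Sliding a size-3 window across the 14 values:
[3, 13, 15] → max 15
[13, 15, 15] → max 15
[15, 15, 14] → max 15
[15, 14, 18] → max 18
[14, 18, 12] → max 18
[18, 12, 14] → max 18
[12, 14, 18] → max 18
[14, 18, 9] → max 18
[18, 9, 13] → max 18
[9, 13, 14] → max 14
[13, 14, 17] → max 17
[14, 17, 18] → max 18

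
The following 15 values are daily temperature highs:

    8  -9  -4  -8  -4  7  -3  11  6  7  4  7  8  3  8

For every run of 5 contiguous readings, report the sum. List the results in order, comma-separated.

-17, -18, -12, 3, 17, 28, 25, 35, 32, 29, 30

8 -9 -4 -8 -4 → sum -17
-9 -4 -8 -4 7 → sum -18
-4 -8 -4 7 -3 → sum -12
-8 -4 7 -3 11 → sum 3
-4 7 -3 11 6 → sum 17
7 -3 11 6 7 → sum 28
-3 11 6 7 4 → sum 25
11 6 7 4 7 → sum 35
6 7 4 7 8 → sum 32
7 4 7 8 3 → sum 29
4 7 8 3 8 → sum 30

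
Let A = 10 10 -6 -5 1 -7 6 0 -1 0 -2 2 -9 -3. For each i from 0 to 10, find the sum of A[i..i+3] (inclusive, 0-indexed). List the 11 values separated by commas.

9, 0, -17, -5, 0, -2, 5, -3, -1, -9, -12

[10, 10, -6, -5] → sum 9
[10, -6, -5, 1] → sum 0
[-6, -5, 1, -7] → sum -17
[-5, 1, -7, 6] → sum -5
[1, -7, 6, 0] → sum 0
[-7, 6, 0, -1] → sum -2
[6, 0, -1, 0] → sum 5
[0, -1, 0, -2] → sum -3
[-1, 0, -2, 2] → sum -1
[0, -2, 2, -9] → sum -9
[-2, 2, -9, -3] → sum -12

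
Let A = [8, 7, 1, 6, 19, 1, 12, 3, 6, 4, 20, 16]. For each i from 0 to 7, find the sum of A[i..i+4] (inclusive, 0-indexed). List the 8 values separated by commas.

Sliding a size-5 window across the 12 values:
(8, 7, 1, 6, 19) → sum 41
(7, 1, 6, 19, 1) → sum 34
(1, 6, 19, 1, 12) → sum 39
(6, 19, 1, 12, 3) → sum 41
(19, 1, 12, 3, 6) → sum 41
(1, 12, 3, 6, 4) → sum 26
(12, 3, 6, 4, 20) → sum 45
(3, 6, 4, 20, 16) → sum 49

41, 34, 39, 41, 41, 26, 45, 49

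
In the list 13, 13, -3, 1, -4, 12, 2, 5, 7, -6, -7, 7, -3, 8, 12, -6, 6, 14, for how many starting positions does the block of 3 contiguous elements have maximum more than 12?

(13, 13, -3) → max 13  > 12 ✓
(13, -3, 1) → max 13  > 12 ✓
(-3, 1, -4) → max 1
(1, -4, 12) → max 12
(-4, 12, 2) → max 12
(12, 2, 5) → max 12
(2, 5, 7) → max 7
(5, 7, -6) → max 7
(7, -6, -7) → max 7
(-6, -7, 7) → max 7
(-7, 7, -3) → max 7
(7, -3, 8) → max 8
(-3, 8, 12) → max 12
(8, 12, -6) → max 12
(12, -6, 6) → max 12
(-6, 6, 14) → max 14  > 12 ✓
3 windows satisfy the condition.

3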